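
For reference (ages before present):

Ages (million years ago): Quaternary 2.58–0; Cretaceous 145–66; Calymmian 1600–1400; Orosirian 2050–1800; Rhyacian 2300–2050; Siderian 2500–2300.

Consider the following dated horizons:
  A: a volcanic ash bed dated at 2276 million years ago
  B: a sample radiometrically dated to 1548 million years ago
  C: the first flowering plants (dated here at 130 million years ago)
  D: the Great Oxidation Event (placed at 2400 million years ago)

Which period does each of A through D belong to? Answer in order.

A: 2276 Ma lies in 2300–2050 Ma, so Rhyacian.
B: 1548 Ma lies in 1600–1400 Ma, so Calymmian.
C: 130 Ma lies in 145–66 Ma, so Cretaceous.
D: 2400 Ma lies in 2500–2300 Ma, so Siderian.

A — Rhyacian; B — Calymmian; C — Cretaceous; D — Siderian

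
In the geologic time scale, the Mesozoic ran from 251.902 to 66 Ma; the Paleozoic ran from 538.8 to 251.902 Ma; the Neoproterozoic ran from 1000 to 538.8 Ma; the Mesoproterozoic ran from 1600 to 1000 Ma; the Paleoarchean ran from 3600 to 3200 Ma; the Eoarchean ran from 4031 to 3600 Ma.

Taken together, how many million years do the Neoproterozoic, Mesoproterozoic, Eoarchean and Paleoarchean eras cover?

Each duration: Neoproterozoic = 461.2; Mesoproterozoic = 600; Eoarchean = 431; Paleoarchean = 400.
Sum: 461.2 + 600 + 431 + 400 = 1892.2 Myr.

1892.2 million years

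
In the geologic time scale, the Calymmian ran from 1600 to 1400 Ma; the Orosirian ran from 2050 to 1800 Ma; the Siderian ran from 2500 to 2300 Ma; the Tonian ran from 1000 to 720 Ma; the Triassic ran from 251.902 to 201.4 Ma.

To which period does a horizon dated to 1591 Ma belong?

Calymmian

1591 Ma lies between 1600 and 1400 Ma, so it falls in the Calymmian.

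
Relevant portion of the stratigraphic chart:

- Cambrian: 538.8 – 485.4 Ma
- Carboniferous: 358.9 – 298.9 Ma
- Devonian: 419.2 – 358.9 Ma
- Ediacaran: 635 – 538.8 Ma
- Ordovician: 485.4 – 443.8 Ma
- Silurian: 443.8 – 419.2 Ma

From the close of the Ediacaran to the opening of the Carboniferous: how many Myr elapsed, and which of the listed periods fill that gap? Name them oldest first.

The Ediacaran closes at 538.8 Ma and the Carboniferous opens at 358.9 Ma, so the interval is 538.8 − 358.9 = 179.9 Myr.
A period fits inside if it starts at or after 538.8 Ma and ends at or before 358.9 Ma; oldest first that gives Cambrian, Ordovician, Silurian, Devonian.

179.9 million years; Cambrian, Ordovician, Silurian, Devonian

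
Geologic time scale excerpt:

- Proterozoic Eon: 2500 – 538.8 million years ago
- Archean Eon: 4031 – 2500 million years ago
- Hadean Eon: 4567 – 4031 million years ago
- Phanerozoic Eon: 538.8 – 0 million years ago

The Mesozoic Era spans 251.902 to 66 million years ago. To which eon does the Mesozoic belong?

Phanerozoic

The Mesozoic (251.902–66 Ma) lies entirely within 538.8–0 Ma, the Phanerozoic Eon.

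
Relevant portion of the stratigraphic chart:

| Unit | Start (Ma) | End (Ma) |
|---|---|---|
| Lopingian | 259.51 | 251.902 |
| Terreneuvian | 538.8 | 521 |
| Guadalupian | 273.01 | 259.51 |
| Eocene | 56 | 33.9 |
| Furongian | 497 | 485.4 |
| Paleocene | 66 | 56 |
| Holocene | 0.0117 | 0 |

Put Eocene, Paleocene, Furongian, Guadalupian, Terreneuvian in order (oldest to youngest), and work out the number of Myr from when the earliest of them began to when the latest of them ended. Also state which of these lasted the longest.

Terreneuvian, Furongian, Guadalupian, Paleocene, Eocene; total span 504.9 Myr; longest is Eocene

From the excerpt: Eocene 56–33.9; Paleocene 66–56; Furongian 497–485.4; Guadalupian 273.01–259.51; Terreneuvian 538.8–521 (Ma).
Larger Ma is earlier, so the oldest is Terreneuvian and the youngest is Eocene; oldest to youngest: Terreneuvian, Furongian, Guadalupian, Paleocene, Eocene.
Oldest start 538.8 minus youngest end 33.9 gives 504.9 Myr overall.
Individual lengths (start − end): Eocene 22.1; Guadalupian 13.5; Paleocene 10; Furongian 11.6; Terreneuvian 17.8. The largest is Eocene at 22.1 Myr.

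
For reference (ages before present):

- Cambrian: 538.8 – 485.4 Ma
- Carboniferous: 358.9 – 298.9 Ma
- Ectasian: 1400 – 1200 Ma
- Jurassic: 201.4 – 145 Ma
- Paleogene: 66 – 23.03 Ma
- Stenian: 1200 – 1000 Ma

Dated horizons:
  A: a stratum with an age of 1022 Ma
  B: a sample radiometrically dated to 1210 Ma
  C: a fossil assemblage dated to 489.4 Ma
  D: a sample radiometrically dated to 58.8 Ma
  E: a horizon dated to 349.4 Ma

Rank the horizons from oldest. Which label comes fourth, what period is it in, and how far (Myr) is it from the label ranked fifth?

E, in the Carboniferous; 290.6 million years to D

Sorted oldest-first by Ma: B (1210), A (1022), C (489.4), E (349.4), D (58.8).
The fourth oldest is E at 349.4 Ma, which lies in 358.9–298.9 Ma: the Carboniferous.
The fifth oldest is D at 58.8 Ma; separation = |349.4 − 58.8| = 290.6 Myr.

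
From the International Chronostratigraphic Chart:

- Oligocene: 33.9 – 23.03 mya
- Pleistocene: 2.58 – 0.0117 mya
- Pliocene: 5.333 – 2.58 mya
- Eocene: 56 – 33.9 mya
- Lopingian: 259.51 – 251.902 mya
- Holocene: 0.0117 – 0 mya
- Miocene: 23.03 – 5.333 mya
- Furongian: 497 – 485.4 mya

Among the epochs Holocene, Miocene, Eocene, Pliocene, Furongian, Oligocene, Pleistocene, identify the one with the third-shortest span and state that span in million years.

Pliocene, 2.753 million years

Start − end for each: Holocene 0.0117 − 0 = 0.0117; Miocene 23.03 − 5.333 = 17.697; Eocene 56 − 33.9 = 22.1; Pliocene 5.333 − 2.58 = 2.753; Furongian 497 − 485.4 = 11.6; Oligocene 33.9 − 23.03 = 10.87; Pleistocene 2.58 − 0.0117 = 2.5683.
Ranking these from shortest: Holocene < Pleistocene < Pliocene < Oligocene < Furongian < Miocene < Eocene.
Position 3 in that ranking is Pliocene, which lasted 2.753 Myr.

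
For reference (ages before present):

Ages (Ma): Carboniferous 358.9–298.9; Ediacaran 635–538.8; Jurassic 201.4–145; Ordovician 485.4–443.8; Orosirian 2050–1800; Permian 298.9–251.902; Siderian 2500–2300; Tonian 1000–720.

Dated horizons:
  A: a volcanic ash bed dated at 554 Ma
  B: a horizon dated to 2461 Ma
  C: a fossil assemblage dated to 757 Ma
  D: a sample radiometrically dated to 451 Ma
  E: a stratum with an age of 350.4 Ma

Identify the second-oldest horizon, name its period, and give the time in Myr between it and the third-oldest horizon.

C, in the Tonian; 203 million years to A

Sorted oldest-first by Ma: B (2461), C (757), A (554), D (451), E (350.4).
The second oldest is C at 757 Ma, which lies in 1000–720 Ma: the Tonian.
The third oldest is A at 554 Ma; separation = |757 − 554| = 203 Myr.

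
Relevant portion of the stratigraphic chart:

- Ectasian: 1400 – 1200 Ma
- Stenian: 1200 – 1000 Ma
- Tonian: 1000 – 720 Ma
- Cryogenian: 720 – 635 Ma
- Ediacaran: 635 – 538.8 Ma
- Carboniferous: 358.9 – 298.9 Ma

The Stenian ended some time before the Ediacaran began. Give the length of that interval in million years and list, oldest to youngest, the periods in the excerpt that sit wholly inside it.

365 million years; Tonian, Cryogenian

End of Stenian = 1000 Ma; start of Ediacaran = 635 Ma.
Gap = 1000 − 635 = 365 Myr.
Periods wholly inside 1000–635 Ma: Tonian (1000–720), Cryogenian (720–635).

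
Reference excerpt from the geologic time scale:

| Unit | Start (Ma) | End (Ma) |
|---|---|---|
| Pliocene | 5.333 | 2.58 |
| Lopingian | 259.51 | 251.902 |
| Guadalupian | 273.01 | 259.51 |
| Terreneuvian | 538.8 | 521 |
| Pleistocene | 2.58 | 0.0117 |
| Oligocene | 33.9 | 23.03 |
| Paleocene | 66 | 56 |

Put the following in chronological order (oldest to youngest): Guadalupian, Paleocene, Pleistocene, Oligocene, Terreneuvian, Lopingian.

The oldest of these is Terreneuvian (starts 538.8 Ma) and the youngest is Pleistocene (ends 0.0117 Ma).
In between, by decreasing start age: Guadalupian (273.01), Lopingian (259.51), Paleocene (66), Oligocene (33.9).

Terreneuvian, Guadalupian, Lopingian, Paleocene, Oligocene, Pleistocene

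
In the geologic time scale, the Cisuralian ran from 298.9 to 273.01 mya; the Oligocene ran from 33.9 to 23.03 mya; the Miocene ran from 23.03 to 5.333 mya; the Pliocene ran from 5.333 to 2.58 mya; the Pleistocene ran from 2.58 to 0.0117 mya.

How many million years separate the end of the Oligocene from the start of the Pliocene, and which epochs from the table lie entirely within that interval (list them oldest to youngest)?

17.697 million years; Miocene

End of Oligocene = 23.03 Ma; start of Pliocene = 5.333 Ma.
Gap = 23.03 − 5.333 = 17.697 Myr.
Epochs wholly inside 23.03–5.333 Ma: Miocene (23.03–5.333).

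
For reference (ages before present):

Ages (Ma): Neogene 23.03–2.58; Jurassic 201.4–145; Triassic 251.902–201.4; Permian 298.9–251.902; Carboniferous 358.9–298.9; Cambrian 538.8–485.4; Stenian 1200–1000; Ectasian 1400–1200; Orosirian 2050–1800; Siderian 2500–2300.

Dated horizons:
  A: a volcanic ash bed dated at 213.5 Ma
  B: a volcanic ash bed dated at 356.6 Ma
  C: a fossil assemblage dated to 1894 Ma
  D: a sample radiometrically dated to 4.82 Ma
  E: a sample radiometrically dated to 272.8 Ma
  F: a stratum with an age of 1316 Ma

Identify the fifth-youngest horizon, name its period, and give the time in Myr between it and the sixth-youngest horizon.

F, in the Ectasian; 578 million years to C

Smaller Ma means younger, so youngest first: D 4.82 < A 213.5 < E 272.8 < B 356.6 < F 1316 < C 1894.
Counting 5 along gives F (1316 Ma); the excerpt puts that inside the Ectasian, 1400–1200 Ma.
Next in line is C (1894 Ma), and 1894 − 1316 = 578 Myr.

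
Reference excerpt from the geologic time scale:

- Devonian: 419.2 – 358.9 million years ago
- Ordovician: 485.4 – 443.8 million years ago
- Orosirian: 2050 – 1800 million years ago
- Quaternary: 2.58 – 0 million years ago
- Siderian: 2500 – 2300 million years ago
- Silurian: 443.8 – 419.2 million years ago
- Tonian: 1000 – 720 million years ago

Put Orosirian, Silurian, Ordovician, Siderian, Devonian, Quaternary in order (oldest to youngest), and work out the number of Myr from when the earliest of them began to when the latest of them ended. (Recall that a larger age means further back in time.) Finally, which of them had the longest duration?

From the excerpt: Orosirian 2050–1800; Silurian 443.8–419.2; Ordovician 485.4–443.8; Siderian 2500–2300; Devonian 419.2–358.9; Quaternary 2.58–0 (Ma).
Larger Ma is earlier, so the oldest is Siderian and the youngest is Quaternary; oldest to youngest: Siderian, Orosirian, Ordovician, Silurian, Devonian, Quaternary.
Oldest start 2500 minus youngest end 0 gives 2500 Myr overall.
Individual lengths (start − end): Siderian 200; Devonian 60.3; Silurian 24.6; Ordovician 41.6; Orosirian 250; Quaternary 2.58. The largest is Orosirian at 250 Myr.

Siderian → Orosirian → Ordovician → Silurian → Devonian → Quaternary; total span 2500 Myr; longest is Orosirian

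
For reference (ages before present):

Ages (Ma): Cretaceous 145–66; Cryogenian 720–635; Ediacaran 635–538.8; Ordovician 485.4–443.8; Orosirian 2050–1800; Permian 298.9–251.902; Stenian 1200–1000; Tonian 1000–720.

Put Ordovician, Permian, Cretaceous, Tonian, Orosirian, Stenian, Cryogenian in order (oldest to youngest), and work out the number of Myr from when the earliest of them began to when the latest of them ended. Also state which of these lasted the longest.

Orosirian, Stenian, Tonian, Cryogenian, Ordovician, Permian, Cretaceous; total span 1984 Myr; longest is Tonian

From the excerpt: Ordovician 485.4–443.8; Permian 298.9–251.902; Cretaceous 145–66; Tonian 1000–720; Orosirian 2050–1800; Stenian 1200–1000; Cryogenian 720–635 (Ma).
Larger Ma is earlier, so the oldest is Orosirian and the youngest is Cretaceous; oldest to youngest: Orosirian, Stenian, Tonian, Cryogenian, Ordovician, Permian, Cretaceous.
Oldest start 2050 minus youngest end 66 gives 1984 Myr overall.
Individual lengths (start − end): Stenian 200; Orosirian 250; Ordovician 41.6; Tonian 280; Permian 46.998; Cretaceous 79; Cryogenian 85. The largest is Tonian at 280 Myr.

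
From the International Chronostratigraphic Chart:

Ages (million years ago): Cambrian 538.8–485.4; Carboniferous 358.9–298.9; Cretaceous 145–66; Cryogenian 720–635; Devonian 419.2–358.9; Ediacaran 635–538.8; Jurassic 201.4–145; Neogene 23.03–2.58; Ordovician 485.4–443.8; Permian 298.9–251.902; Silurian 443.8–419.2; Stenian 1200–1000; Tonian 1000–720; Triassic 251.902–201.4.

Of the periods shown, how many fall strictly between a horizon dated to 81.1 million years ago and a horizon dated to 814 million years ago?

814 Ma sits inside the Tonian (1000–720) and 81.1 Ma inside the Cretaceous (145–66); neither of those is wholly between the two dates.
The listed periods lying completely between them are Cryogenian, Ediacaran, Cambrian, Ordovician, Silurian, Devonian, Carboniferous, Permian, Triassic, Jurassic — 10 in all.

10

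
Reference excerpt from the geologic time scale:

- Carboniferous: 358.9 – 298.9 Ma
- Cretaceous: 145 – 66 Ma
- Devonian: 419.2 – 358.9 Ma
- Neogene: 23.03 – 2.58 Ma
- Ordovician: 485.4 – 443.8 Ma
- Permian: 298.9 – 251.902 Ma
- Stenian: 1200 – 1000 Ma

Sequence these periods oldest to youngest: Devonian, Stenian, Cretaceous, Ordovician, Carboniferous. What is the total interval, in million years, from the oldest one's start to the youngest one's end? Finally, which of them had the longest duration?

From the excerpt: Devonian 419.2–358.9; Stenian 1200–1000; Cretaceous 145–66; Ordovician 485.4–443.8; Carboniferous 358.9–298.9 (Ma).
Larger Ma is earlier, so the oldest is Stenian and the youngest is Cretaceous; oldest to youngest: Stenian, Ordovician, Devonian, Carboniferous, Cretaceous.
Oldest start 1200 minus youngest end 66 gives 1134 Myr overall.
Individual lengths (start − end): Devonian 60.3; Stenian 200; Cretaceous 79; Carboniferous 60; Ordovician 41.6. The largest is Stenian at 200 Myr.

Stenian → Ordovician → Devonian → Carboniferous → Cretaceous; total span 1134 Myr; longest is Stenian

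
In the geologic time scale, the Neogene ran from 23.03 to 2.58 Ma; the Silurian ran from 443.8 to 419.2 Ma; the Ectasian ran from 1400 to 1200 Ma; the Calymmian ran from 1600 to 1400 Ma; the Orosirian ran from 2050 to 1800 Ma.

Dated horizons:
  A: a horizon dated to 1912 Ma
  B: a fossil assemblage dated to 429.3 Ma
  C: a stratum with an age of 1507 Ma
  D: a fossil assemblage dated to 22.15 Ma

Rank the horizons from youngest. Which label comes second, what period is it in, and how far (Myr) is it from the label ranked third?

Smaller Ma means younger, so youngest first: D 22.15 < B 429.3 < C 1507 < A 1912.
Counting 2 along gives B (429.3 Ma); the excerpt puts that inside the Silurian, 443.8–419.2 Ma.
Next in line is C (1507 Ma), and 1507 − 429.3 = 1077.7 Myr.

B, in the Silurian; 1077.7 million years to C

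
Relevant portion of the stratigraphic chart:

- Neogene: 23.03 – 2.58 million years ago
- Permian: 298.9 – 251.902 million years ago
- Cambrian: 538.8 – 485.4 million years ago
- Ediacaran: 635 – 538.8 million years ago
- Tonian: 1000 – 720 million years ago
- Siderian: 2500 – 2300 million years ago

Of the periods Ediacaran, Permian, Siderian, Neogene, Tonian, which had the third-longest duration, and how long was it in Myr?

Ediacaran, 96.2 million years

Start − end for each: Ediacaran 635 − 538.8 = 96.2; Permian 298.9 − 251.902 = 46.998; Siderian 2500 − 2300 = 200; Neogene 23.03 − 2.58 = 20.45; Tonian 1000 − 720 = 280.
Ranking these from longest: Tonian > Siderian > Ediacaran > Permian > Neogene.
Position 3 in that ranking is Ediacaran, which lasted 96.2 Myr.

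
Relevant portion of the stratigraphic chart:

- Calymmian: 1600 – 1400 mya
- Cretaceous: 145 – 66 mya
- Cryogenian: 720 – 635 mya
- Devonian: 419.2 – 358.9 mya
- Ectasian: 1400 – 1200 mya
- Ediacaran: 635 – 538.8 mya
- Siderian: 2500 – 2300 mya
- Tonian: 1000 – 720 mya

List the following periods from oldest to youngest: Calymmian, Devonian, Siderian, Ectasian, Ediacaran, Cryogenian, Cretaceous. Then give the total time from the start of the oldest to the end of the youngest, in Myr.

Start ages (Ma): Siderian 2500, Calymmian 1600, Ectasian 1400, Cryogenian 720, Ediacaran 635, Devonian 419.2, Cretaceous 145.
Ordered oldest to youngest: Siderian, Calymmian, Ectasian, Cryogenian, Ediacaran, Devonian, Cretaceous.
Span = 2500 − 66 = 2434 Myr.

Siderian, Calymmian, Ectasian, Cryogenian, Ediacaran, Devonian, Cretaceous; total span 2434 Myr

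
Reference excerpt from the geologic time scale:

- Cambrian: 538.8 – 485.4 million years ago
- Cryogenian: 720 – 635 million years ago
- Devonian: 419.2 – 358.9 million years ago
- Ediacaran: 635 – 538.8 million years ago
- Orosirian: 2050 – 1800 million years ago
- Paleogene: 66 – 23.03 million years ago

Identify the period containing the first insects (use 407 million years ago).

Devonian

407 Ma lies between 419.2 and 358.9 Ma, so it falls in the Devonian.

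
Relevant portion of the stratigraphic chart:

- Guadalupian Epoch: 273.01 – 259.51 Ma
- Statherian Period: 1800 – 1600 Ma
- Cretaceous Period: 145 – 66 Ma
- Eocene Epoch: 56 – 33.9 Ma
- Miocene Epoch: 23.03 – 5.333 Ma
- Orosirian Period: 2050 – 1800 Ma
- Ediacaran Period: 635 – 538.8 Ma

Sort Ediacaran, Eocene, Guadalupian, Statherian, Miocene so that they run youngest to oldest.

Miocene, Eocene, Guadalupian, Ediacaran, Statherian

Read off each span (Ma): Ediacaran 635–538.8; Eocene 56–33.9; Guadalupian 273.01–259.51; Statherian 1800–1600; Miocene 23.03–5.333.
Larger Ma is older, so oldest→youngest is Statherian, Ediacaran, Guadalupian, Eocene, Miocene; reverse it for youngest→oldest.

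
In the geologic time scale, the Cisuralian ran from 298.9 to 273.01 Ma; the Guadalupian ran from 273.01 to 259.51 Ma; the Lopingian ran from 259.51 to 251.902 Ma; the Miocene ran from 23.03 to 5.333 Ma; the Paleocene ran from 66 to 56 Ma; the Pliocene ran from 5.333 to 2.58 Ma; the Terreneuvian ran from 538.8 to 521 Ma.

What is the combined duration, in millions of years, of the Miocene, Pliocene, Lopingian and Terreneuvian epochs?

Duration is start − end for each: (23.03 − 5.333) + (5.333 − 2.58) + (259.51 − 251.902) + (538.8 − 521).
That is 17.697 + 2.753 + 7.608 + 17.8, which totals 45.858 million years.

45.858 million years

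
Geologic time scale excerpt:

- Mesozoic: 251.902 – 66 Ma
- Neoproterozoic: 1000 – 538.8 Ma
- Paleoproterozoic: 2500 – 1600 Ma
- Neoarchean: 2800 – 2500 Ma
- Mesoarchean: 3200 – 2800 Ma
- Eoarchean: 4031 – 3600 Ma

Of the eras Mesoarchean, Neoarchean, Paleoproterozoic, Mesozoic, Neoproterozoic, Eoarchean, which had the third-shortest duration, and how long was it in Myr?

Mesoarchean, 400 million years

Start − end for each: Mesoarchean 3200 − 2800 = 400; Neoarchean 2800 − 2500 = 300; Paleoproterozoic 2500 − 1600 = 900; Mesozoic 251.902 − 66 = 185.902; Neoproterozoic 1000 − 538.8 = 461.2; Eoarchean 4031 − 3600 = 431.
Ranking these from shortest: Mesozoic < Neoarchean < Mesoarchean < Eoarchean < Neoproterozoic < Paleoproterozoic.
Position 3 in that ranking is Mesoarchean, which lasted 400 Myr.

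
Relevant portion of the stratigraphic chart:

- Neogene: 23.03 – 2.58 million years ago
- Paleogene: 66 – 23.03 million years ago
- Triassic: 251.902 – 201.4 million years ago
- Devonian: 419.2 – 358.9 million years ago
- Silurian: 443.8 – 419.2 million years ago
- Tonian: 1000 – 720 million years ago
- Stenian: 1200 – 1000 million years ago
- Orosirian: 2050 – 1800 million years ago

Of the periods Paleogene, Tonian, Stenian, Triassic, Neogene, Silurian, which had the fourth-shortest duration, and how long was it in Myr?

Durations: Paleogene 42.97; Tonian 280; Stenian 200; Triassic 50.502; Neogene 20.45; Silurian 24.6 Myr.
Sorted shortest-first: Neogene (20.45), Silurian (24.6), Paleogene (42.97), Triassic (50.502), Stenian (200), Tonian (280).
The fourth shortest is Triassic at 50.502 Myr.

Triassic, 50.502 million years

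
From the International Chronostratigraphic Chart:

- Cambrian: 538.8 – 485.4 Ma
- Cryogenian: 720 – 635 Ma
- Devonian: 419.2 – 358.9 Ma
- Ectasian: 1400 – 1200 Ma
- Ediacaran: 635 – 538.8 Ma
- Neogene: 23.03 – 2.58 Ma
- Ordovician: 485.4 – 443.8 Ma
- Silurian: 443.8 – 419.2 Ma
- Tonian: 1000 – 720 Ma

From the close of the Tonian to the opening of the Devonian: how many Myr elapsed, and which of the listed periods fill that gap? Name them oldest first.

The Tonian closes at 720 Ma and the Devonian opens at 419.2 Ma, so the interval is 720 − 419.2 = 300.8 Myr.
A period fits inside if it starts at or after 720 Ma and ends at or before 419.2 Ma; oldest first that gives Cryogenian, Ediacaran, Cambrian, Ordovician, Silurian.

300.8 million years; Cryogenian, Ediacaran, Cambrian, Ordovician, Silurian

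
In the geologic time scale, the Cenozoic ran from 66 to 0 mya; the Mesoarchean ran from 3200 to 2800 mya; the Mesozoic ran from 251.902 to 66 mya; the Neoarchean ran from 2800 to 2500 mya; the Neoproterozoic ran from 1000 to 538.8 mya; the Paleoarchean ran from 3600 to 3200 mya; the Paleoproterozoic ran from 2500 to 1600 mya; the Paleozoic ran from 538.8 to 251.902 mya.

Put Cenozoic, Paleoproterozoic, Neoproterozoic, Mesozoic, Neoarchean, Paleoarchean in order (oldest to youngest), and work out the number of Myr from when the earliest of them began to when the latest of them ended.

Paleoarchean → Neoarchean → Paleoproterozoic → Neoproterozoic → Mesozoic → Cenozoic; total span 3600 Myr

From the excerpt: Cenozoic 66–0; Paleoproterozoic 2500–1600; Neoproterozoic 1000–538.8; Mesozoic 251.902–66; Neoarchean 2800–2500; Paleoarchean 3600–3200 (Ma).
Larger Ma is earlier, so the oldest is Paleoarchean and the youngest is Cenozoic; oldest to youngest: Paleoarchean, Neoarchean, Paleoproterozoic, Neoproterozoic, Mesozoic, Cenozoic.
Oldest start 3600 minus youngest end 0 gives 3600 Myr overall.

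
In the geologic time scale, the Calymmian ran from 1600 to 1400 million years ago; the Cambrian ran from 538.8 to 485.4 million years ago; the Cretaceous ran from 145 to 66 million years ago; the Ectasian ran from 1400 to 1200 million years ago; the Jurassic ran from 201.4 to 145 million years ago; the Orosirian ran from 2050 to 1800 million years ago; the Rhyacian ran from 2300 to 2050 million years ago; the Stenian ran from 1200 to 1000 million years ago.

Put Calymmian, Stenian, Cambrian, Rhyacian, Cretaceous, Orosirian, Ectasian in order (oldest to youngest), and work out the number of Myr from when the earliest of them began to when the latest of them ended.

Start ages (Ma): Rhyacian 2300, Orosirian 2050, Calymmian 1600, Ectasian 1400, Stenian 1200, Cambrian 538.8, Cretaceous 145.
Ordered oldest to youngest: Rhyacian, Orosirian, Calymmian, Ectasian, Stenian, Cambrian, Cretaceous.
Span = 2300 − 66 = 2234 Myr.

Rhyacian → Orosirian → Calymmian → Ectasian → Stenian → Cambrian → Cretaceous; total span 2234 Myr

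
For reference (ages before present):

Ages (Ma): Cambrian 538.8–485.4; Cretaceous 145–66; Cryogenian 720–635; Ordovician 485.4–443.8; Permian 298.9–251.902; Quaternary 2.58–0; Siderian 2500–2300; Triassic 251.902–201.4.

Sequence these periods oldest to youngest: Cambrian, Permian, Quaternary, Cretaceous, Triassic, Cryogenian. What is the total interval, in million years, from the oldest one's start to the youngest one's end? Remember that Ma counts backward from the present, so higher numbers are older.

Start ages (Ma): Cryogenian 720, Cambrian 538.8, Permian 298.9, Triassic 251.902, Cretaceous 145, Quaternary 2.58.
Ordered oldest to youngest: Cryogenian, Cambrian, Permian, Triassic, Cretaceous, Quaternary.
Span = 720 − 0 = 720 Myr.

Cryogenian, Cambrian, Permian, Triassic, Cretaceous, Quaternary; total span 720 Myr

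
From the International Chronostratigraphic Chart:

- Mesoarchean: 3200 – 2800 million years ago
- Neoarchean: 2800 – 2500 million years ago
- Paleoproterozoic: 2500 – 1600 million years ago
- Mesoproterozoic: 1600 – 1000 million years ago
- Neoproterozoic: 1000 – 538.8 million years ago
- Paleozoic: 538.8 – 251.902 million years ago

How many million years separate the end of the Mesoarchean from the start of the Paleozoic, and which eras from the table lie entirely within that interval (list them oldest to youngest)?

End of Mesoarchean = 2800 Ma; start of Paleozoic = 538.8 Ma.
Gap = 2800 − 538.8 = 2261.2 Myr.
Eras wholly inside 2800–538.8 Ma: Neoarchean (2800–2500), Paleoproterozoic (2500–1600), Mesoproterozoic (1600–1000), Neoproterozoic (1000–538.8).

2261.2 million years; Neoarchean, Paleoproterozoic, Mesoproterozoic, Neoproterozoic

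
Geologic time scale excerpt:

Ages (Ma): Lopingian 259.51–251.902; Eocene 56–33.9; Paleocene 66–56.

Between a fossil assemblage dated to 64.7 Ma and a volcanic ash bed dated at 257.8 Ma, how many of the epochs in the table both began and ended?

Checking each listed span, none has both start < 257.8 Ma and end > 64.7 Ma — every epoch straddles one of the two dates or lies outside them — so the count is 0.

0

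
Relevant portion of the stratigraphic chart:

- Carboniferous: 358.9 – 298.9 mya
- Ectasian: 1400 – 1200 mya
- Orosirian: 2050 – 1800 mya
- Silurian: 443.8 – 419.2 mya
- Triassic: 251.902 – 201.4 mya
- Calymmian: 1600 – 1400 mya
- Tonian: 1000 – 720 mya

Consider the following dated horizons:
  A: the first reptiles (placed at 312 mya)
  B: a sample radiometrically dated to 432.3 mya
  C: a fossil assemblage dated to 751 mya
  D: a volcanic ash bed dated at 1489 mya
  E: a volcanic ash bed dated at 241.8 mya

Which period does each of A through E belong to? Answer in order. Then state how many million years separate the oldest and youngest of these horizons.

A: 312 Ma lies in 358.9–298.9 Ma, so Carboniferous.
B: 432.3 Ma lies in 443.8–419.2 Ma, so Silurian.
C: 751 Ma lies in 1000–720 Ma, so Tonian.
D: 1489 Ma lies in 1600–1400 Ma, so Calymmian.
E: 241.8 Ma lies in 251.902–201.4 Ma, so Triassic.
Oldest = 1489 Ma, youngest = 241.8 Ma → span 1247.2 Myr.

A — Carboniferous; B — Silurian; C — Tonian; D — Calymmian; E — Triassic; span 1247.2 million years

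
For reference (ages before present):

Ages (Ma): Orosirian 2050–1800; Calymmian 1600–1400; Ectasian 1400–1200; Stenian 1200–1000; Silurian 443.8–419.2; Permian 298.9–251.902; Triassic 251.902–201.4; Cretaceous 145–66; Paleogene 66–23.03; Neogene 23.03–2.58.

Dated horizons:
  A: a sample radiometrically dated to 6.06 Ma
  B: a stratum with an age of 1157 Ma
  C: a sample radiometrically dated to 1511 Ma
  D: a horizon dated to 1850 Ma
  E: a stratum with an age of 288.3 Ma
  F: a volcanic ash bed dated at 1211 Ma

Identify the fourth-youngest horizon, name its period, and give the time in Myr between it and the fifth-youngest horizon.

F, in the Ectasian; 300 million years to C

Sorted youngest-first by Ma: A (6.06), E (288.3), B (1157), F (1211), C (1511), D (1850).
The fourth youngest is F at 1211 Ma, which lies in 1400–1200 Ma: the Ectasian.
The fifth youngest is C at 1511 Ma; separation = |1211 − 1511| = 300 Myr.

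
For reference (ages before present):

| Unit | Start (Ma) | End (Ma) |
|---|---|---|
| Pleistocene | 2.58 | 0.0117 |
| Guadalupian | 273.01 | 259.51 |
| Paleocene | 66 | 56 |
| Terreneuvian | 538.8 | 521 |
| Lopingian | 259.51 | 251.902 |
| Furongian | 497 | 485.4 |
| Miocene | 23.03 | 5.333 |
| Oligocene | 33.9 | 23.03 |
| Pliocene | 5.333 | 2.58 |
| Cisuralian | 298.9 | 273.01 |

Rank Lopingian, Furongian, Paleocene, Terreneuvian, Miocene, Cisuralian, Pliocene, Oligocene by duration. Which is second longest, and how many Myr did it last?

Durations: Lopingian 7.608; Furongian 11.6; Paleocene 10; Terreneuvian 17.8; Miocene 17.697; Cisuralian 25.89; Pliocene 2.753; Oligocene 10.87 Myr.
Sorted longest-first: Cisuralian (25.89), Terreneuvian (17.8), Miocene (17.697), Furongian (11.6), Oligocene (10.87), Paleocene (10), Lopingian (7.608), Pliocene (2.753).
The second longest is Terreneuvian at 17.8 Myr.

Terreneuvian, 17.8 million years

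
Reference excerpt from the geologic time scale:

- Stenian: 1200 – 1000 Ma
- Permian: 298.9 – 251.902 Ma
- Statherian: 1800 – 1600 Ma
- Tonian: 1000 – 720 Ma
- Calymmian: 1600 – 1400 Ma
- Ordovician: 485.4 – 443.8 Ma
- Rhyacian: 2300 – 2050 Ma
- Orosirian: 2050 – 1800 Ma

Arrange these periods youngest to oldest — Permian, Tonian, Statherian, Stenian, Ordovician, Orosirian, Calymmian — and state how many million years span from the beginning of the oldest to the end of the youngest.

Start ages (Ma): Orosirian 2050, Statherian 1800, Calymmian 1600, Stenian 1200, Tonian 1000, Ordovician 485.4, Permian 298.9.
Ordered youngest to oldest: Permian, Ordovician, Tonian, Stenian, Calymmian, Statherian, Orosirian.
Span = 2050 − 251.902 = 1798.098 Myr.

Permian → Ordovician → Tonian → Stenian → Calymmian → Statherian → Orosirian; total span 1798.098 Myr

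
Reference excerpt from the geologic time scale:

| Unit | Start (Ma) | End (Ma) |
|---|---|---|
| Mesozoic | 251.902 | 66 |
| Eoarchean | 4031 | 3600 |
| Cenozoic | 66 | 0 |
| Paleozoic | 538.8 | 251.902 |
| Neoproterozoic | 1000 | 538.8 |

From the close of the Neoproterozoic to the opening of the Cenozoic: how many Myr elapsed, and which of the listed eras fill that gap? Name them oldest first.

The Neoproterozoic closes at 538.8 Ma and the Cenozoic opens at 66 Ma, so the interval is 538.8 − 66 = 472.8 Myr.
An era fits inside if it starts at or after 538.8 Ma and ends at or before 66 Ma; oldest first that gives Paleozoic, Mesozoic.

472.8 million years; Paleozoic, Mesozoic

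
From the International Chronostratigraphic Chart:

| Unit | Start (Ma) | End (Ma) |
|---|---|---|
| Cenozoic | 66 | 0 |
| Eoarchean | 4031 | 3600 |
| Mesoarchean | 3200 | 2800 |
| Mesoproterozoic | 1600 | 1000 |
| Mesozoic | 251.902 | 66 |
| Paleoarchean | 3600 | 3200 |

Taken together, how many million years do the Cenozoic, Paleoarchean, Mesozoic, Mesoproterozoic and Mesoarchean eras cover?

1651.902 million years

Each duration: Cenozoic = 66; Paleoarchean = 400; Mesozoic = 185.902; Mesoproterozoic = 600; Mesoarchean = 400.
Sum: 66 + 400 + 185.902 + 600 + 400 = 1651.902 Myr.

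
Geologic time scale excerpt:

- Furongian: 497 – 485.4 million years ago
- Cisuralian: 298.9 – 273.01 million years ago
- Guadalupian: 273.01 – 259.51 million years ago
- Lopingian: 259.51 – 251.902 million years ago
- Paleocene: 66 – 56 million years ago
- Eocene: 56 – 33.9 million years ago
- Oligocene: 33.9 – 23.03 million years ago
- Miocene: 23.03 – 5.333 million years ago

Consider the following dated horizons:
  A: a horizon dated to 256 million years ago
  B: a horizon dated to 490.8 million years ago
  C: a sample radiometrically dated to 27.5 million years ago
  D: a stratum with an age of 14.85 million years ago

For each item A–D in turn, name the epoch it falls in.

A: 256 Ma lies in 259.51–251.902 Ma, so Lopingian.
B: 490.8 Ma lies in 497–485.4 Ma, so Furongian.
C: 27.5 Ma lies in 33.9–23.03 Ma, so Oligocene.
D: 14.85 Ma lies in 23.03–5.333 Ma, so Miocene.

A — Lopingian; B — Furongian; C — Oligocene; D — Miocene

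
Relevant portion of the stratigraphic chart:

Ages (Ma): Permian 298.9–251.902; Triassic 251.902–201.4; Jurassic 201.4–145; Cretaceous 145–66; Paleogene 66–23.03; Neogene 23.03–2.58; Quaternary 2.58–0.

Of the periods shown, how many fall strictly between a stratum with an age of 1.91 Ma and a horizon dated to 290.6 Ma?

290.6 Ma sits inside the Permian (298.9–251.902) and 1.91 Ma inside the Quaternary (2.58–0); neither of those is wholly between the two dates.
The listed periods lying completely between them are Triassic, Jurassic, Cretaceous, Paleogene, Neogene — 5 in all.

5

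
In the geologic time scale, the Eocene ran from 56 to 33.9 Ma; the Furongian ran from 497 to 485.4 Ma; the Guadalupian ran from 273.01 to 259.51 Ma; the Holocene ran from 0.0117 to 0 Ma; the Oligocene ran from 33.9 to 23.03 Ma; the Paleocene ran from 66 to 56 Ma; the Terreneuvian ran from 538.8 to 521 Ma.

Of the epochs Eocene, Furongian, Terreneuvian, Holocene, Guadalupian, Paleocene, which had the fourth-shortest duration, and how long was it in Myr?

Guadalupian, 13.5 million years

Durations: Eocene 22.1; Furongian 11.6; Terreneuvian 17.8; Holocene 0.0117; Guadalupian 13.5; Paleocene 10 Myr.
Sorted shortest-first: Holocene (0.0117), Paleocene (10), Furongian (11.6), Guadalupian (13.5), Terreneuvian (17.8), Eocene (22.1).
The fourth shortest is Guadalupian at 13.5 Myr.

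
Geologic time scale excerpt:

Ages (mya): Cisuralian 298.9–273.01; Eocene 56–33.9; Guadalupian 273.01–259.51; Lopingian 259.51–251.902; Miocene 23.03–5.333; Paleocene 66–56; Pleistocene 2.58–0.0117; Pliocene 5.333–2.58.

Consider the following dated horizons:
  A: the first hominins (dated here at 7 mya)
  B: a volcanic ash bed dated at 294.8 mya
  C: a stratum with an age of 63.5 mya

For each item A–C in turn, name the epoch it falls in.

A — Miocene; B — Cisuralian; C — Paleocene

Match each age against the start–end ranges in the excerpt: A = 7 Ma → Miocene (23.03–5.333); B = 294.8 Ma → Cisuralian (298.9–273.01); C = 63.5 Ma → Paleocene (66–56).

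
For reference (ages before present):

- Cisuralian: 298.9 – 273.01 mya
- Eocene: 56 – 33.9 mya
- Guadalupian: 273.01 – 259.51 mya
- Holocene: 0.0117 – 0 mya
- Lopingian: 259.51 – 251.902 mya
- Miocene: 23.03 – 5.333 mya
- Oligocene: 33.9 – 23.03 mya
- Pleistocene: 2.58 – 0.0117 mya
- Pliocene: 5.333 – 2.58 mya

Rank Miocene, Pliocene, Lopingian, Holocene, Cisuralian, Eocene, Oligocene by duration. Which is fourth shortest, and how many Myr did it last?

Start − end for each: Miocene 23.03 − 5.333 = 17.697; Pliocene 5.333 − 2.58 = 2.753; Lopingian 259.51 − 251.902 = 7.608; Holocene 0.0117 − 0 = 0.0117; Cisuralian 298.9 − 273.01 = 25.89; Eocene 56 − 33.9 = 22.1; Oligocene 33.9 − 23.03 = 10.87.
Ranking these from shortest: Holocene < Pliocene < Lopingian < Oligocene < Miocene < Eocene < Cisuralian.
Position 4 in that ranking is Oligocene, which lasted 10.87 Myr.

Oligocene, 10.87 million years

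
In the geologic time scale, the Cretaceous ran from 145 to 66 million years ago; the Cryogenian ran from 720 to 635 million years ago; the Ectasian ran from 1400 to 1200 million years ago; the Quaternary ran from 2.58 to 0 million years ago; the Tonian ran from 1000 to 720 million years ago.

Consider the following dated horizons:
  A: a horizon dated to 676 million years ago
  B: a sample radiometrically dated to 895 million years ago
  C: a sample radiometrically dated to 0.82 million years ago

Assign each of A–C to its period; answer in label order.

A — Cryogenian; B — Tonian; C — Quaternary

Match each age against the start–end ranges in the excerpt: A = 676 Ma → Cryogenian (720–635); B = 895 Ma → Tonian (1000–720); C = 0.82 Ma → Quaternary (2.58–0).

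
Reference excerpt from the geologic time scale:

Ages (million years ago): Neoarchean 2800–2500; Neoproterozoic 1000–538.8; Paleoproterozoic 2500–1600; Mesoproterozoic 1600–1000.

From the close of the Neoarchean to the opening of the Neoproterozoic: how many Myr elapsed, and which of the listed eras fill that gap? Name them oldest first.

1500 million years; Paleoproterozoic, Mesoproterozoic

End of Neoarchean = 2500 Ma; start of Neoproterozoic = 1000 Ma.
Gap = 2500 − 1000 = 1500 Myr.
Eras wholly inside 2500–1000 Ma: Paleoproterozoic (2500–1600), Mesoproterozoic (1600–1000).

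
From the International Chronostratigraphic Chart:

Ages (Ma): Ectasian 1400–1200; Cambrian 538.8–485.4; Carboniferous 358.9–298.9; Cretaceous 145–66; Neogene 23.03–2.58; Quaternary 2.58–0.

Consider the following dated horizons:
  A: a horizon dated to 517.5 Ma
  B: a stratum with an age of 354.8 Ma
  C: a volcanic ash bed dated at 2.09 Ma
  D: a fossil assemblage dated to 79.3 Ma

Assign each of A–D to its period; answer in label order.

A — Cambrian; B — Carboniferous; C — Quaternary; D — Cretaceous

A: 517.5 Ma lies in 538.8–485.4 Ma, so Cambrian.
B: 354.8 Ma lies in 358.9–298.9 Ma, so Carboniferous.
C: 2.09 Ma lies in 2.58–0 Ma, so Quaternary.
D: 79.3 Ma lies in 145–66 Ma, so Cretaceous.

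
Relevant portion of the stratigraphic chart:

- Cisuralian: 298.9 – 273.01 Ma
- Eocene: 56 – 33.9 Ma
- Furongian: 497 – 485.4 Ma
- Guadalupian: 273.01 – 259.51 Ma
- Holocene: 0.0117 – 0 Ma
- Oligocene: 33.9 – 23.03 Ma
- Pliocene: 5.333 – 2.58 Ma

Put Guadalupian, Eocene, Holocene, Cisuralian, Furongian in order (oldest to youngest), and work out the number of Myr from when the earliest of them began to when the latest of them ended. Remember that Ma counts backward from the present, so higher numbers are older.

From the excerpt: Guadalupian 273.01–259.51; Eocene 56–33.9; Holocene 0.0117–0; Cisuralian 298.9–273.01; Furongian 497–485.4 (Ma).
Larger Ma is earlier, so the oldest is Furongian and the youngest is Holocene; oldest to youngest: Furongian, Cisuralian, Guadalupian, Eocene, Holocene.
Oldest start 497 minus youngest end 0 gives 497 Myr overall.

Furongian → Cisuralian → Guadalupian → Eocene → Holocene; total span 497 Myr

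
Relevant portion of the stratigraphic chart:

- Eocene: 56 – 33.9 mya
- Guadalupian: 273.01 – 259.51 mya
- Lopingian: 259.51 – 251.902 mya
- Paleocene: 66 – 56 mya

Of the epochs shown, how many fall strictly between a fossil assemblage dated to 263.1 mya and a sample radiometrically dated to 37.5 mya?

2

The older date is 263.1 Ma and the younger is 37.5 Ma.
Epochs with start < 263.1 and end > 37.5 Ma: Lopingian (259.51–251.902), Paleocene (66–56).
That is 2 complete epochs.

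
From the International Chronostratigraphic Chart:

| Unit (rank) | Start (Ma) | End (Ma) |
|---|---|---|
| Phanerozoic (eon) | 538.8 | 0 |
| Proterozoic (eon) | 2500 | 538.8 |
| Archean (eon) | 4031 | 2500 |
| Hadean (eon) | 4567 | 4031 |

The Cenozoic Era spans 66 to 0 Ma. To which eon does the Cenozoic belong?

The Cenozoic (66–0 Ma) lies entirely within 538.8–0 Ma, the Phanerozoic Eon.

Phanerozoic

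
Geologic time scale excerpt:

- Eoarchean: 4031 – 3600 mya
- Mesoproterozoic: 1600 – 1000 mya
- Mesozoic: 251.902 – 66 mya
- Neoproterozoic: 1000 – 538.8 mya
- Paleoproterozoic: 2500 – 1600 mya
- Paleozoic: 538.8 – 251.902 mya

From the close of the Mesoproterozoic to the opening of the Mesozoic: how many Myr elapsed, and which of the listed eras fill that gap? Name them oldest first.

The Mesoproterozoic closes at 1000 Ma and the Mesozoic opens at 251.902 Ma, so the interval is 1000 − 251.902 = 748.098 Myr.
An era fits inside if it starts at or after 1000 Ma and ends at or before 251.902 Ma; oldest first that gives Neoproterozoic, Paleozoic.

748.098 million years; Neoproterozoic, Paleozoic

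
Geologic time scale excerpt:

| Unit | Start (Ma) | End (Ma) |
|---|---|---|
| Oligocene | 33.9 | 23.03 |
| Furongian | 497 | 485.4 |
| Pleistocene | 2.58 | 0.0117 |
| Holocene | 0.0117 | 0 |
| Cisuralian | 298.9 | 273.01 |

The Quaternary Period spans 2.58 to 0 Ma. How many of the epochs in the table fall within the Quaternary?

Epochs inside 2.58–0 Ma: Pleistocene, Holocene — 2 in total.

2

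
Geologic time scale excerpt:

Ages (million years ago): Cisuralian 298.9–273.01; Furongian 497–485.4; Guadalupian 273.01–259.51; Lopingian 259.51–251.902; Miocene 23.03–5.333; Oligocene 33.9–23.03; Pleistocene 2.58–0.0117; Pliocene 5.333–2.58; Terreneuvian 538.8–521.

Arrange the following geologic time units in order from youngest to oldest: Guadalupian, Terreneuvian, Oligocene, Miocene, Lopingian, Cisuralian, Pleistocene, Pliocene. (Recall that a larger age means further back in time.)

The oldest of these is Terreneuvian (starts 538.8 Ma) and the youngest is Pleistocene (ends 0.0117 Ma).
In between, by decreasing start age: Cisuralian (298.9), Guadalupian (273.01), Lopingian (259.51), Oligocene (33.9), Miocene (23.03), Pliocene (5.333).
Listing youngest first means reversing that sequence.

Pleistocene, then Pliocene, then Miocene, then Oligocene, then Lopingian, then Guadalupian, then Cisuralian, then Terreneuvian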